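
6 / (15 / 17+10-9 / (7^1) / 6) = 1428 / 2539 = 0.56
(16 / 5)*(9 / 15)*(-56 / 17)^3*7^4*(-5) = 20239392768 / 24565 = 823911.78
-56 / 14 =-4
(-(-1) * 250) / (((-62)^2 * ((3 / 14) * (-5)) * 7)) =-25 / 2883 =-0.01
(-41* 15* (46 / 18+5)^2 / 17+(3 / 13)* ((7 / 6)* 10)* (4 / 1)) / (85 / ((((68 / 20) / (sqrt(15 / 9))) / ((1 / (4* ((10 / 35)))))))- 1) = -1009540000* sqrt(15) / 53679483- 46150400 / 17893161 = -75.42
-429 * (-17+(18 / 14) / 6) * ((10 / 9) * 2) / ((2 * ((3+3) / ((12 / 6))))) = 2667.06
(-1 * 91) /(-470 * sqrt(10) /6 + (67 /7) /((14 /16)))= 10755108 /661683293 + 154036155 * sqrt(10) /1323366586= 0.38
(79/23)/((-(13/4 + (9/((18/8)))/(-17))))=-5372/4715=-1.14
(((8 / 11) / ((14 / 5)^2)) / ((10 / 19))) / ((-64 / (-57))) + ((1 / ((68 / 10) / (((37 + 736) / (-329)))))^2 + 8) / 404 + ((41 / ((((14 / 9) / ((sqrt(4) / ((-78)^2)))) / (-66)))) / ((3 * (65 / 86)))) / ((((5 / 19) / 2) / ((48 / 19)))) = -81418828363378587 / 17452421657070400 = -4.67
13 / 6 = 2.17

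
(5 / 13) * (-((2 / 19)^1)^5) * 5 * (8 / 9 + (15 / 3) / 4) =-15400 / 289703583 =-0.00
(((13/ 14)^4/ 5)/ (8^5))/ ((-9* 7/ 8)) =-28561/ 49565859840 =-0.00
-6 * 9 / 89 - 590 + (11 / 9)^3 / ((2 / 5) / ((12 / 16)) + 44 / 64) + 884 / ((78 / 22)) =-2153074240 / 6336711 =-339.78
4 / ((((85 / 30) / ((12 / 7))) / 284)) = 81792 / 119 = 687.33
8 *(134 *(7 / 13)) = 7504 / 13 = 577.23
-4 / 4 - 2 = -3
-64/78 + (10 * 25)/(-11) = -23.55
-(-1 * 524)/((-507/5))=-5.17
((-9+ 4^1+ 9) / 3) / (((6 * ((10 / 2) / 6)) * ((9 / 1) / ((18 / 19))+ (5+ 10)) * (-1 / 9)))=-24 / 245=-0.10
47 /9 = 5.22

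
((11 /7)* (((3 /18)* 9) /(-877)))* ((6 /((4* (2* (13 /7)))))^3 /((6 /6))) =-43659 /246626432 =-0.00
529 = 529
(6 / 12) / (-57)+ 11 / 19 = 65 / 114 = 0.57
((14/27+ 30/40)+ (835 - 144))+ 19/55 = 4114127/5940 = 692.61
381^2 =145161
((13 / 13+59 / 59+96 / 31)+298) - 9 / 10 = 302.20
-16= -16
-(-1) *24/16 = 3/2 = 1.50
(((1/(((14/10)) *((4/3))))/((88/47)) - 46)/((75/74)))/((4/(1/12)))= -4167643/4435200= -0.94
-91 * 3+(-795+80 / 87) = -92836 / 87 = -1067.08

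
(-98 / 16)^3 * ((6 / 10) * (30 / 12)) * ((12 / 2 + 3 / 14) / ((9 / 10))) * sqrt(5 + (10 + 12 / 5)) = -487403 * sqrt(435) / 1024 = -9927.34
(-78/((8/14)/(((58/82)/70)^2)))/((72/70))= -10933/806880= -0.01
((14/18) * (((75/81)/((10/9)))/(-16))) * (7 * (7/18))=-1715/15552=-0.11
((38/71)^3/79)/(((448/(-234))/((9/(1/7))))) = -7222527/113099876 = -0.06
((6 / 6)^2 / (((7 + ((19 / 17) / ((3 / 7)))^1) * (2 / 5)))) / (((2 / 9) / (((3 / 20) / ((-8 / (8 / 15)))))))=-459 / 39200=-0.01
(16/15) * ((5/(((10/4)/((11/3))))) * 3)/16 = 22/15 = 1.47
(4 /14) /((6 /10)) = 10 /21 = 0.48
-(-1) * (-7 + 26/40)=-127/20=-6.35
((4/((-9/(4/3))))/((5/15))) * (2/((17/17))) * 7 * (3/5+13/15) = -4928/135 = -36.50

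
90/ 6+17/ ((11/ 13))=386/ 11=35.09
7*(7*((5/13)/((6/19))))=4655/78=59.68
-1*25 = -25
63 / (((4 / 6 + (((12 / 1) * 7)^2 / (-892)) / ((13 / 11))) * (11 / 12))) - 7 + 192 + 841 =292484736 / 288277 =1014.60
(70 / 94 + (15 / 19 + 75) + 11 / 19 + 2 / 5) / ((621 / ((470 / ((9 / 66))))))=15228224 / 35397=430.21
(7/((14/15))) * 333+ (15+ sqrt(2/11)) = sqrt(22)/11+ 5025/2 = 2512.93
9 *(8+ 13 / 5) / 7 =477 / 35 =13.63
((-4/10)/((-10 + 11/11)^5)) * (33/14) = 11/688905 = 0.00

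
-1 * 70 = -70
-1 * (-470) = 470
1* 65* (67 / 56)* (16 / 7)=8710 / 49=177.76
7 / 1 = 7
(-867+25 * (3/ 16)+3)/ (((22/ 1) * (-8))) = 13749/ 2816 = 4.88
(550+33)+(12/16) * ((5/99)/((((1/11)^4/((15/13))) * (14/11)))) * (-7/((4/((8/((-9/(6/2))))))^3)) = 570658/351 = 1625.81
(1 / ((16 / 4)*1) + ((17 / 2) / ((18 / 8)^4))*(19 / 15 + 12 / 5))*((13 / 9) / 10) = 1500551 / 7085880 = 0.21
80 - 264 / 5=136 / 5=27.20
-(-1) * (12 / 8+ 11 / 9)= 49 / 18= 2.72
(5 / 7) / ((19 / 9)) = 45 / 133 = 0.34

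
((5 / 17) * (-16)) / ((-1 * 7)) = 80 / 119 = 0.67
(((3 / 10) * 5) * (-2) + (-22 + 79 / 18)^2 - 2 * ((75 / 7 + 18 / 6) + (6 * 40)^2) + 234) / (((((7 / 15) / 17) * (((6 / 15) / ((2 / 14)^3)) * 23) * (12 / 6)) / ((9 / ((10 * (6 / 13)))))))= -287419867085 / 222659136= -1290.85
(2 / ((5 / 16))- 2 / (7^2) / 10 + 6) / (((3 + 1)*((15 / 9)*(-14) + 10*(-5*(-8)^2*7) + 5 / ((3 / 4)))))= -0.00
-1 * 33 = -33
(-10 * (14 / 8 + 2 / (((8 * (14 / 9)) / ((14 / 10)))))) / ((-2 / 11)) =869 / 8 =108.62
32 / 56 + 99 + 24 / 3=753 / 7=107.57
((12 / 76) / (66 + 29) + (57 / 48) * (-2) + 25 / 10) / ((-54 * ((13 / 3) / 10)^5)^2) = 9259312500000 / 49766915557489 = 0.19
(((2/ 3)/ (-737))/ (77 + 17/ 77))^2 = 49/ 357093490329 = 0.00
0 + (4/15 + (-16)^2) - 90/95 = 72766/285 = 255.32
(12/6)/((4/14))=7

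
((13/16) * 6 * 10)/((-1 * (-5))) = 39/4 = 9.75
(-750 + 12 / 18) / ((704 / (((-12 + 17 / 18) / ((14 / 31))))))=1733489 / 66528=26.06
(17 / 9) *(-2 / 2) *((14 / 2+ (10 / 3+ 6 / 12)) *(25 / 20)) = -5525 / 216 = -25.58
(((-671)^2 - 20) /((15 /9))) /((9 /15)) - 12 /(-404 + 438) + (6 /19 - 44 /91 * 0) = 145421371 /323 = 450220.96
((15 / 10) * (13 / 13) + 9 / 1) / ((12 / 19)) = 133 / 8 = 16.62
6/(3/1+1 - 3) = 6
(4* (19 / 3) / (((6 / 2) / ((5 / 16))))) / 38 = 5 / 72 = 0.07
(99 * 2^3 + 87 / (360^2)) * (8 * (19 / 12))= 650074151 / 64800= 10032.01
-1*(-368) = 368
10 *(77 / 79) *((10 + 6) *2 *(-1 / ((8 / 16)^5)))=-9980.76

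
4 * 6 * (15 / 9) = 40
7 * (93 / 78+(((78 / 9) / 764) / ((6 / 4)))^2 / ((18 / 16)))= 5771284897 / 691460874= 8.35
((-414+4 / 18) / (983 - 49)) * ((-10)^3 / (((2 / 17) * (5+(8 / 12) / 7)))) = 110789000 / 149907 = 739.05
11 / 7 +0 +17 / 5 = 4.97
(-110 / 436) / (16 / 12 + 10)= -165 / 7412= -0.02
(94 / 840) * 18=141 / 70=2.01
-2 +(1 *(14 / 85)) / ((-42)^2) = -2.00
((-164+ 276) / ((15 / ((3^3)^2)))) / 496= 1701 / 155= 10.97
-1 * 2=-2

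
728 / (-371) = -104 / 53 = -1.96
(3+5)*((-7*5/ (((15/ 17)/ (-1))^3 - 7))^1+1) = 838884/ 18883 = 44.43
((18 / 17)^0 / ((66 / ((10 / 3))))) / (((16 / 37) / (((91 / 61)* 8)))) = 16835 / 12078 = 1.39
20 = 20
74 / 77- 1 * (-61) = 4771 / 77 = 61.96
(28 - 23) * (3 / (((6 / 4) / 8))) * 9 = 720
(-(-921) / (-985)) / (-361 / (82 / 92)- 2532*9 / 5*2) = 37761 / 384474262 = 0.00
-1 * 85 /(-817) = 85 /817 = 0.10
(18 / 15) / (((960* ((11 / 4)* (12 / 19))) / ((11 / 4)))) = 19 / 9600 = 0.00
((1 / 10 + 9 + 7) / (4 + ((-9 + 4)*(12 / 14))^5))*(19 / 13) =-51412613 / 3150260360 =-0.02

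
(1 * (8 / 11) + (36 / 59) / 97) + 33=2123629 / 62953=33.73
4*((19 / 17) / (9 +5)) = 38 / 119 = 0.32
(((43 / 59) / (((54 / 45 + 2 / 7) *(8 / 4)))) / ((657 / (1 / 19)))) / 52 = 1505 / 3982975776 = 0.00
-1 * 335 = -335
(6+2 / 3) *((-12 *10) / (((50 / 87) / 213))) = -296496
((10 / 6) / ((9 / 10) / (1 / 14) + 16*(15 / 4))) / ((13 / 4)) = 100 / 14157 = 0.01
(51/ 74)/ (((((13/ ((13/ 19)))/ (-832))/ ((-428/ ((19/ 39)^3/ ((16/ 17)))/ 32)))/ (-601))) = -9521308824768/ 4821877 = -1974606.33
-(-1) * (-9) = -9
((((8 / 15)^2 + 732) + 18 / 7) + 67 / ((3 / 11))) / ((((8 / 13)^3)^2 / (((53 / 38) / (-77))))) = -35915460384661 / 109825228800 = -327.02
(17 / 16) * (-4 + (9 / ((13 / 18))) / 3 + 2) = 119 / 52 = 2.29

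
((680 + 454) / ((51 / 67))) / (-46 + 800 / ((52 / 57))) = 1.79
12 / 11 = 1.09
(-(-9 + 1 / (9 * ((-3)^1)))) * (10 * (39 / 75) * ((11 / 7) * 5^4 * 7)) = 8723000 / 27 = 323074.07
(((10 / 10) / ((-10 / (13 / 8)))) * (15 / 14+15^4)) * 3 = -5528367 / 224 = -24680.21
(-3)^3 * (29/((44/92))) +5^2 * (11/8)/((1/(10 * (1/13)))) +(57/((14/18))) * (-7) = -1214779/572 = -2123.74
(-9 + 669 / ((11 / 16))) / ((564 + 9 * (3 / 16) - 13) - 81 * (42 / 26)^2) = 28675920 / 10152241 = 2.82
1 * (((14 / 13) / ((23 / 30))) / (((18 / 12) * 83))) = 280 / 24817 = 0.01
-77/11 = -7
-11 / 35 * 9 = -99 / 35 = -2.83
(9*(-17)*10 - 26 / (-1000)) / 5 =-764987 / 2500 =-305.99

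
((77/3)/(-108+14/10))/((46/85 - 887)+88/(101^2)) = 333827725/1229035642731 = 0.00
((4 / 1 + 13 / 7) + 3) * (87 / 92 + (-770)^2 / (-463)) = -1689702089 / 149086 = -11333.74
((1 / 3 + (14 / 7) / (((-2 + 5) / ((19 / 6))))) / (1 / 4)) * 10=880 / 9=97.78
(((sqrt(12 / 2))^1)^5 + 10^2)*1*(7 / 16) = 63*sqrt(6) / 4 + 175 / 4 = 82.33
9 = 9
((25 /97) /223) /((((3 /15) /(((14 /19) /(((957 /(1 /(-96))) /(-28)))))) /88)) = 12250 /107268129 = 0.00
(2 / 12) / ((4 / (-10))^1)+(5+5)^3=11995 / 12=999.58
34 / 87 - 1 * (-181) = 15781 / 87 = 181.39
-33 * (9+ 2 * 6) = -693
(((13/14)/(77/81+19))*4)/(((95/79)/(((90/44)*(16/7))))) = 748683/1034341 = 0.72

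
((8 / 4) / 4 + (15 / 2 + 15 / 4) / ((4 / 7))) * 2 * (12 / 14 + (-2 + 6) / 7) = 1615 / 28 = 57.68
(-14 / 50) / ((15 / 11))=-77 / 375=-0.21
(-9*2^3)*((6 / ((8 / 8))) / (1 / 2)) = -864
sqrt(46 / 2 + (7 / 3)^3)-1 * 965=-965 + 2 * sqrt(723) / 9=-959.02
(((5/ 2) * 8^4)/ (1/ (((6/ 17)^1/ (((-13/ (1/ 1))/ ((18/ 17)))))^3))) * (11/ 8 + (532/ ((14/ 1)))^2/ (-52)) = 4426124083200/ 689393108209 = 6.42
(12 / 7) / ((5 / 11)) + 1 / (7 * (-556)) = 73387 / 19460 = 3.77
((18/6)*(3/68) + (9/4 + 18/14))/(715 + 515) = 291/97580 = 0.00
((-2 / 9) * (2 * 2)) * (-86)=688 / 9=76.44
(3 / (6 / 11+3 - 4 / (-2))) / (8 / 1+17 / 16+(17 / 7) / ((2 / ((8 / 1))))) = 1232 / 42761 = 0.03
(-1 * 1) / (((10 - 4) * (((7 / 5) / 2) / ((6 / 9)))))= -0.16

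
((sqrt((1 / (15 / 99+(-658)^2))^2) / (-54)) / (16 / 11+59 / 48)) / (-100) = 242 / 1518437751675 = 0.00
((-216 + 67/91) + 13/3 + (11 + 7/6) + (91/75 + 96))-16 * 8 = -3133363/13650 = -229.55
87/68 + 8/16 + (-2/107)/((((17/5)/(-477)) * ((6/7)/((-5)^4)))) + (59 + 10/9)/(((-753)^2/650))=71065242607607/37130017356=1913.96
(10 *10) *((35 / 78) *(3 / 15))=350 / 39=8.97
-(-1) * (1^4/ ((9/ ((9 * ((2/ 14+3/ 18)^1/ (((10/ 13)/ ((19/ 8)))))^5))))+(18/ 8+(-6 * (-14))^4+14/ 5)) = 21321295153576067941297051/ 428249029017600000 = 49787141.85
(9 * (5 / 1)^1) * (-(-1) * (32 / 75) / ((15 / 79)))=101.12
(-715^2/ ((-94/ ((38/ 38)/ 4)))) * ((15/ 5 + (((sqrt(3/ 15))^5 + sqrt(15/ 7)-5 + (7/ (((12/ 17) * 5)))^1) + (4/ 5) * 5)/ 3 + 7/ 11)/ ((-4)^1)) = -1552265/ 1152-511225 * sqrt(105)/ 31584-20449 * sqrt(5)/ 22560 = -1515.34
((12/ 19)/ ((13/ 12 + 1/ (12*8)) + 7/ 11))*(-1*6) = -8448/ 3857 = -2.19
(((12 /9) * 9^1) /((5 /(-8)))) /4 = -4.80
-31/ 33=-0.94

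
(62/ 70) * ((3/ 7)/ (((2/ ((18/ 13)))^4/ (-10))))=-1220346/ 1399489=-0.87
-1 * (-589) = 589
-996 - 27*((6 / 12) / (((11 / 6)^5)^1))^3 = -4160540763612311340 / 4177248169415651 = -996.00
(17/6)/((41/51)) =289/82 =3.52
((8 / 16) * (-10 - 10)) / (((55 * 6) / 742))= -742 / 33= -22.48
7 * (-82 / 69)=-574 / 69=-8.32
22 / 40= 11 / 20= 0.55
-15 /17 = -0.88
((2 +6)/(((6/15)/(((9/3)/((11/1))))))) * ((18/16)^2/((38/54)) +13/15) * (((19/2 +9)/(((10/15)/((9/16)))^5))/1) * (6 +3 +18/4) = 1552.60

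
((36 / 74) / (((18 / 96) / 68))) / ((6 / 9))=9792 / 37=264.65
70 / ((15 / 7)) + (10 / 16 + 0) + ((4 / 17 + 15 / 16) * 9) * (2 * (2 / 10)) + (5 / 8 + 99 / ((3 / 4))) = 347083 / 2040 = 170.14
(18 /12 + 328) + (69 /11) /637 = 4617751 /14014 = 329.51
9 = 9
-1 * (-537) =537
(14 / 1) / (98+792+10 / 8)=56 / 3565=0.02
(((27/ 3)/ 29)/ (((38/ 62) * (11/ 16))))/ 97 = 4464/ 587917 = 0.01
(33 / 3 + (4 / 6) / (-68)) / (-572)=-0.02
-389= -389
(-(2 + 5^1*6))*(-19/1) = 608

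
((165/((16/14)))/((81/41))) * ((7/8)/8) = 110495/13824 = 7.99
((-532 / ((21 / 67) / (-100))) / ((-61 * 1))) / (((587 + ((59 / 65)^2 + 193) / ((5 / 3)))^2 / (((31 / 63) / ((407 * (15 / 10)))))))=-14088784287500000 / 3107241344382376603941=-0.00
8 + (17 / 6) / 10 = 497 / 60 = 8.28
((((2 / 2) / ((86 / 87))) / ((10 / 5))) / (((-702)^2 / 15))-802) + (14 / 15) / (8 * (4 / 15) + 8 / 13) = -801.66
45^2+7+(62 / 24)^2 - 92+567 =361969 / 144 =2513.67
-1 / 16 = -0.06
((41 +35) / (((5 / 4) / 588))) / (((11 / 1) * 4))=44688 / 55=812.51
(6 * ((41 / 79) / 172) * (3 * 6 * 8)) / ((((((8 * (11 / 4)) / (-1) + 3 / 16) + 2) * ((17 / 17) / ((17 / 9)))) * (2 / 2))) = -267648 / 1076849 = -0.25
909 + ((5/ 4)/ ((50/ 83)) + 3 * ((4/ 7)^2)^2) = 911.39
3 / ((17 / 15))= 45 / 17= 2.65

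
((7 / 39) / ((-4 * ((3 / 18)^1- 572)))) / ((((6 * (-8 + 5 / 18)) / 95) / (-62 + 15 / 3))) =113715 / 12399634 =0.01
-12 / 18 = -2 / 3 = -0.67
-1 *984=-984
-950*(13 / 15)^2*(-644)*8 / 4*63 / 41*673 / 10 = 19483603048 / 205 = 95041966.09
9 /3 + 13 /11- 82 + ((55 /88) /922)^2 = -77.82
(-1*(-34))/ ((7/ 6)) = 204/ 7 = 29.14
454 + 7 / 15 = 454.47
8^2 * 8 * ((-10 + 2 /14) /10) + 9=-17349 /35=-495.69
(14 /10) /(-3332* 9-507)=-7 /152475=-0.00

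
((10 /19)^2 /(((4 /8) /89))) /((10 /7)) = 34.52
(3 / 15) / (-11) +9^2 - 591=-28051 / 55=-510.02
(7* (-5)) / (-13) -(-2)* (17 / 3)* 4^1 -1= 1834 / 39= 47.03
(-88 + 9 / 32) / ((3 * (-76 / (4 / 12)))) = 2807 / 21888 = 0.13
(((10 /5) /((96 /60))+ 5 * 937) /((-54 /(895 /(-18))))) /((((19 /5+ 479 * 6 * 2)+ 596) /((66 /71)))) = 922722625 /1460247912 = 0.63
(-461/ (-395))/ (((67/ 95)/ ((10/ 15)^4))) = 140144/ 428733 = 0.33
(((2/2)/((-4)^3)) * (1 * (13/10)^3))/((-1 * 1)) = 2197/64000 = 0.03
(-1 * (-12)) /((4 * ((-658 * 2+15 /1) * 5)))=-3 /6505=-0.00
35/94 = 0.37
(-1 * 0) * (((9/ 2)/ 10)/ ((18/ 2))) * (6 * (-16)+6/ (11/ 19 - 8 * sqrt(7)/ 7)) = 0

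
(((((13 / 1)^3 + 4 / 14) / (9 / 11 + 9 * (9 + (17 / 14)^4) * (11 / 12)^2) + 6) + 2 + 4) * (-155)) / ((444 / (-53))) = 480951299195 / 688538513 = 698.51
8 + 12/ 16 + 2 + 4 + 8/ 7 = 445/ 28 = 15.89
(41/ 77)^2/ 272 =1681/ 1612688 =0.00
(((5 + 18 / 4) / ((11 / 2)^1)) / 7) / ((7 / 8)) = 152 / 539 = 0.28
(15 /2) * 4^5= 7680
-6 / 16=-3 / 8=-0.38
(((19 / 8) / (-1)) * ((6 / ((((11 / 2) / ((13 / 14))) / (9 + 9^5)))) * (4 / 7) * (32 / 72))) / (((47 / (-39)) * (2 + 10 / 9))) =9624.47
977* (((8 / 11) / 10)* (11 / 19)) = 3908 / 95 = 41.14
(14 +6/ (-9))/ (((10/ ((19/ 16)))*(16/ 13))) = 247/ 192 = 1.29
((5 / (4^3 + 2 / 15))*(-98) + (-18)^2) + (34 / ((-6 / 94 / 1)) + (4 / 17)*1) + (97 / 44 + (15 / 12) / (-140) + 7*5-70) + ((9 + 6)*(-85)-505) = -61317082685 / 30222192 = -2028.88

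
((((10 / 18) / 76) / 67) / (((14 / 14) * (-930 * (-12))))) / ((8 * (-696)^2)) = 1 / 396399922495488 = 0.00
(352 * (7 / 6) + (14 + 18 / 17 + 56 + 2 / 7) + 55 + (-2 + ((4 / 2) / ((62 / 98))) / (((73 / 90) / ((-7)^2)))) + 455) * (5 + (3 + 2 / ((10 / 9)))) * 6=13357531628 / 192355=69442.08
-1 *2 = -2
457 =457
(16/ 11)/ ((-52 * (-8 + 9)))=-4/ 143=-0.03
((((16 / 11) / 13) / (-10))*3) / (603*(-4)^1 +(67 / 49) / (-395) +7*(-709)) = 3871 / 850511519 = 0.00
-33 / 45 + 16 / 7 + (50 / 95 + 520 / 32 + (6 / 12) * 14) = 202123 / 7980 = 25.33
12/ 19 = 0.63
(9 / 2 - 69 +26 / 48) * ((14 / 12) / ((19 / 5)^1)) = -19.64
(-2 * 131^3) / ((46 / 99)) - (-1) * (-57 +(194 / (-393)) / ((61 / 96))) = -1778495641904 / 183793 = -9676623.39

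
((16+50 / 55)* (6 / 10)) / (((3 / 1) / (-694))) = -129084 / 55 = -2346.98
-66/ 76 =-33/ 38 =-0.87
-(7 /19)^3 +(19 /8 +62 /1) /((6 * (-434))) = -10677761 /142886688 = -0.07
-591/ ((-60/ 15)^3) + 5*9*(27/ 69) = 39513/ 1472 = 26.84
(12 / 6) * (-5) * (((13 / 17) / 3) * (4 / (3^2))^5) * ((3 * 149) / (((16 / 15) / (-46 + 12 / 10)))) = 829.88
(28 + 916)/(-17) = -944/17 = -55.53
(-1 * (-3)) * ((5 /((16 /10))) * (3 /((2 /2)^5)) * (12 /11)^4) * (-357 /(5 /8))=-333123840 /14641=-22752.81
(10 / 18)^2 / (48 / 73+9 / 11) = 4015 / 19197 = 0.21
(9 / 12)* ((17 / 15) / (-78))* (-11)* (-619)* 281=-32526593 / 1560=-20850.38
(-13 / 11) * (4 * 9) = -468 / 11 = -42.55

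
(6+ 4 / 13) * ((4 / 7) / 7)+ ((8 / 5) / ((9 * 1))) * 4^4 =1319336 / 28665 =46.03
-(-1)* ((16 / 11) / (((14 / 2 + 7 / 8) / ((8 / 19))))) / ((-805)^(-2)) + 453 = 95648893 / 1881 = 50850.02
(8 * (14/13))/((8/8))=112/13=8.62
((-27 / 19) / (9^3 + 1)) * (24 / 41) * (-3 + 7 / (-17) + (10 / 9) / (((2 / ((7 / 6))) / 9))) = -702 / 254405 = -0.00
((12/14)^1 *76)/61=456/427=1.07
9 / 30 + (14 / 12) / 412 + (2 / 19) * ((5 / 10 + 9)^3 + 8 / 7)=149055749 / 1643880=90.67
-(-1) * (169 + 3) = 172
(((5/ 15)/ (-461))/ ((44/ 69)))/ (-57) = 23/ 1156188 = 0.00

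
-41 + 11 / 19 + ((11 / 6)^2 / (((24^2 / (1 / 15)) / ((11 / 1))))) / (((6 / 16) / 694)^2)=3036625121 / 207765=14615.67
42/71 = 0.59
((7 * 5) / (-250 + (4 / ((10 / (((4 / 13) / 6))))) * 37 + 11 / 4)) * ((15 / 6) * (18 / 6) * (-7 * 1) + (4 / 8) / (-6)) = 1435525 / 192263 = 7.47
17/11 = 1.55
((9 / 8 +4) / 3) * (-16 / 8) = -41 / 12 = -3.42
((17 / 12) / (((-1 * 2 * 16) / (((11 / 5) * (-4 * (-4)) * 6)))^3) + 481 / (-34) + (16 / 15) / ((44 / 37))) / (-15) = 117960373 / 4207500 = 28.04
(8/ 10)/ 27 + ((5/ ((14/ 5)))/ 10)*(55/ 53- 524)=-18703039/ 200340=-93.36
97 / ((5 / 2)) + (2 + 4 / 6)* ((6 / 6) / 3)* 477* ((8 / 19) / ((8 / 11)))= 27006 / 95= 284.27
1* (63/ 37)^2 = 3969/ 1369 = 2.90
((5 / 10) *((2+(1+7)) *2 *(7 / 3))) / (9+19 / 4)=56 / 33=1.70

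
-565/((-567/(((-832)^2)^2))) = 270733347389440/567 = 477483857829.70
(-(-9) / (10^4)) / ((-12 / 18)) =-27 / 20000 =-0.00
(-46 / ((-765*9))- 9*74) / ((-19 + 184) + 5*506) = -655052 / 2650725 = -0.25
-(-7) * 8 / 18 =28 / 9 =3.11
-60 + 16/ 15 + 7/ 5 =-863/ 15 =-57.53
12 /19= 0.63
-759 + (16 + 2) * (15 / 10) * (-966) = -26841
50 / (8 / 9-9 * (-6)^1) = 225 / 247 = 0.91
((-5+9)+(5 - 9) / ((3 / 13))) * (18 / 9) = -80 / 3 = -26.67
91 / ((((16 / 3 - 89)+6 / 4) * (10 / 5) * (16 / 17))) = -273 / 464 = -0.59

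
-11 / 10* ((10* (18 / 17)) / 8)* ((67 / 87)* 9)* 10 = -100.91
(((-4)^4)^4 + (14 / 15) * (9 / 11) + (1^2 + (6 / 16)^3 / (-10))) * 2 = 8589934595.52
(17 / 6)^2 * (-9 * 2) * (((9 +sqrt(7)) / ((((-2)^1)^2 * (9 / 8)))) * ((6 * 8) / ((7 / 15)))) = -208080 / 7-23120 * sqrt(7) / 7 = -38464.25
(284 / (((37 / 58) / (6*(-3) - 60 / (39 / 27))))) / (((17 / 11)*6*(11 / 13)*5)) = -2124888 / 3145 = -675.64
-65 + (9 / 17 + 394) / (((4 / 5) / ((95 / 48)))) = 2973665 / 3264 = 911.05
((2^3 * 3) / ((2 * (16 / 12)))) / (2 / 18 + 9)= 81 / 82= 0.99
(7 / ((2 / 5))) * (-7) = -245 / 2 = -122.50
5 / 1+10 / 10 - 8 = -2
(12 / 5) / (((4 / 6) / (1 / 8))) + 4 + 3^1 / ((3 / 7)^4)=50423 / 540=93.38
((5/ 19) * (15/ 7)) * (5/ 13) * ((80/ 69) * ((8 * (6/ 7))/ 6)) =80000/ 278369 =0.29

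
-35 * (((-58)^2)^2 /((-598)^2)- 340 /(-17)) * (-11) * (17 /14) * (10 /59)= 21585148200 /5274659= 4092.24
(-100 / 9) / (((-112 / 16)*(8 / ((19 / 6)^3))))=171475 / 27216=6.30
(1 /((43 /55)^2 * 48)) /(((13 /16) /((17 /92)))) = 51425 /6634212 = 0.01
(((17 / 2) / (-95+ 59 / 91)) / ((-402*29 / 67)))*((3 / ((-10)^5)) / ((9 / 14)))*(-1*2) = 10829 / 224094600000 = 0.00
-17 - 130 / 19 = -453 / 19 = -23.84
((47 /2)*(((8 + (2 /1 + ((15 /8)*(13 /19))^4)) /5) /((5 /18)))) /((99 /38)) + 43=96989882259 /772597760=125.54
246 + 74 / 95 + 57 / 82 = 1927823 / 7790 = 247.47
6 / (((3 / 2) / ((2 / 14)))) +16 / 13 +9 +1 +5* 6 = 3804 / 91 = 41.80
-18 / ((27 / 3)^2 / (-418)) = 836 / 9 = 92.89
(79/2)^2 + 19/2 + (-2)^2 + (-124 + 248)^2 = 67799/4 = 16949.75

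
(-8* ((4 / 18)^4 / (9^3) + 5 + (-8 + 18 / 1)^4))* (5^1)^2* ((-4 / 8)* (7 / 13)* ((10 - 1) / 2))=16748761701350 / 6908733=2424288.46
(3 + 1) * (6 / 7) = 24 / 7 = 3.43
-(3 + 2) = -5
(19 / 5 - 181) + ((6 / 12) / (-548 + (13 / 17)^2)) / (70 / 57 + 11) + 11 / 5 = -2270214019 / 12972646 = -175.00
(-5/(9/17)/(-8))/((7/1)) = 85/504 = 0.17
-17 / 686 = -0.02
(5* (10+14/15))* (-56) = -9184/3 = -3061.33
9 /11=0.82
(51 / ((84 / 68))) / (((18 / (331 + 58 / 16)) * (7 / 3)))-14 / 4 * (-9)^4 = -22634.57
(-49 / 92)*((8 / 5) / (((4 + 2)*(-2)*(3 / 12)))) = 98 / 345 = 0.28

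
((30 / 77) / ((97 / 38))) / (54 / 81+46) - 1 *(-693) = 36232290 / 52283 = 693.00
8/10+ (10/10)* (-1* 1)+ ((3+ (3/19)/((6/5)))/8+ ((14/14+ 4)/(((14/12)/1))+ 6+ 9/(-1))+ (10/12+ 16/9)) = 391493/95760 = 4.09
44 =44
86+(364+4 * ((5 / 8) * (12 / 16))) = 3615 / 8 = 451.88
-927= -927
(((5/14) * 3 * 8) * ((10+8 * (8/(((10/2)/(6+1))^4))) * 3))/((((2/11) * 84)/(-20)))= -10554324/1225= -8615.77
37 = 37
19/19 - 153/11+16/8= -10.91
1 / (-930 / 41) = -41 / 930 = -0.04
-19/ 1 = -19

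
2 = 2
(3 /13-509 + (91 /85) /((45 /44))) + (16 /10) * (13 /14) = -176208346 /348075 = -506.24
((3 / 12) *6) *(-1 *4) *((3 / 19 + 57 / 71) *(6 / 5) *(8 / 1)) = -55.34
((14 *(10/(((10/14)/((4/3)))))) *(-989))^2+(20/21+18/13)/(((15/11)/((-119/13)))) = 169340236781138/2535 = 66800882359.42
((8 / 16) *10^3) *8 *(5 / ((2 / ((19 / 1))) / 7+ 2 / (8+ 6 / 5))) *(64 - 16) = 978880000 / 237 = 4130295.36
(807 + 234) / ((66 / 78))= 13533 / 11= 1230.27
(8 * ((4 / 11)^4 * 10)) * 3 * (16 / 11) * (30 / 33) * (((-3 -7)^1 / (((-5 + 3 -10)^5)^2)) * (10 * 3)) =-625 / 23246423442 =-0.00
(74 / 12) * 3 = 37 / 2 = 18.50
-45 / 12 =-15 / 4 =-3.75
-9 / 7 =-1.29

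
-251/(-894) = 251/894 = 0.28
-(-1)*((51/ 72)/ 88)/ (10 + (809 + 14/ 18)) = 3/ 305536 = 0.00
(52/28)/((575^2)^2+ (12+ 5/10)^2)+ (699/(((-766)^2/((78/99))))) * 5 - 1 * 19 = -14432866831453605743/759812243050726250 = -19.00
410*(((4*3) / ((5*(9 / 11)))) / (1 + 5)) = 1804 / 9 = 200.44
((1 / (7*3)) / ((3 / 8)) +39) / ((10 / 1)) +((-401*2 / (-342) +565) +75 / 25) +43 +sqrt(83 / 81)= sqrt(83) / 9 +1477715 / 2394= 618.27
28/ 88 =7/ 22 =0.32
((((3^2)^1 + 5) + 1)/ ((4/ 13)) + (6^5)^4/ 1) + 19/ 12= 10968475320189079/ 3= 3656158440063026.33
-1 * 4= -4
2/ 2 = 1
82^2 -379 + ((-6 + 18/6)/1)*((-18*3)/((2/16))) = 7641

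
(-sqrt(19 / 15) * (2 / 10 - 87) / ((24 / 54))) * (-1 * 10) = -651 * sqrt(285) / 5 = -2198.03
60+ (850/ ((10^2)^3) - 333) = -273.00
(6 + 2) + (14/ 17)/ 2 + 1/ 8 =1161/ 136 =8.54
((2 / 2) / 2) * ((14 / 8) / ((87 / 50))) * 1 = 175 / 348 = 0.50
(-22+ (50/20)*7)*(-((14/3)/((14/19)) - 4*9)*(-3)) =801/2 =400.50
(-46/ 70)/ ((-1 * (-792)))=-23/ 27720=-0.00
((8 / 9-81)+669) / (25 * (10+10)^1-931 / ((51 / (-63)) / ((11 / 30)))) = 901000 / 1410183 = 0.64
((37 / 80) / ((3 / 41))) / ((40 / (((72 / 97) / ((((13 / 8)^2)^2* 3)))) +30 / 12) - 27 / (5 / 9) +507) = 388352 / 97578121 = 0.00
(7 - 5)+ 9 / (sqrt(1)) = 11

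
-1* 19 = -19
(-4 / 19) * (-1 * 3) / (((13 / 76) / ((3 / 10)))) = 72 / 65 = 1.11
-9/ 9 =-1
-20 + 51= 31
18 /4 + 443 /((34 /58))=25847 /34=760.21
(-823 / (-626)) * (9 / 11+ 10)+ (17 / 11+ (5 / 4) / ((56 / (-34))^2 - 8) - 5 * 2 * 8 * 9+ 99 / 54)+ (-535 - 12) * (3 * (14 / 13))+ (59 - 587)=-2460351512089 / 820701024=-2997.87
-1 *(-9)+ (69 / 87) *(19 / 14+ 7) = 6345 / 406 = 15.63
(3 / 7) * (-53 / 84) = -53 / 196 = -0.27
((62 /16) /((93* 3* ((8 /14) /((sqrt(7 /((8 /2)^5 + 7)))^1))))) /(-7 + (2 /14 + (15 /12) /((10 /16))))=-49* sqrt(7217) /10095552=-0.00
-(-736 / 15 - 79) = 1921 / 15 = 128.07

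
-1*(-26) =26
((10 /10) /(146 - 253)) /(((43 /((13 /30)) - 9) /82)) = -1066 /125511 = -0.01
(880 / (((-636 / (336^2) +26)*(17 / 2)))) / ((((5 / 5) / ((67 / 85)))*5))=221878272 / 353381975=0.63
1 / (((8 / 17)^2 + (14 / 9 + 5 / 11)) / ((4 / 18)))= 6358 / 63847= 0.10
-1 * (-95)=95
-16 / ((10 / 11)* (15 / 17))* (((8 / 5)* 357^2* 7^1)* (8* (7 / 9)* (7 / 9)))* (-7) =3255349712384 / 3375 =964548062.93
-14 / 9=-1.56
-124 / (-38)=62 / 19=3.26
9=9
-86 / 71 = -1.21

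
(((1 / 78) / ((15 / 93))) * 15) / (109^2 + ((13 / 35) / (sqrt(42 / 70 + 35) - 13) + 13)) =217 * sqrt(890) / 46235455330178 + 60253214945 / 601060919292314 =0.00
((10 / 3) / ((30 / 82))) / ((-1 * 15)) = -82 / 135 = -0.61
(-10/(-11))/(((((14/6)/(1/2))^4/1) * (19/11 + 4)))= 45/134456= 0.00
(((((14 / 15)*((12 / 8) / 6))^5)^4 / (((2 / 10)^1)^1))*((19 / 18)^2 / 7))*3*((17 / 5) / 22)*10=69955019752634978591 / 82845997367760000000000000000000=0.00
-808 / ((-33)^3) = 0.02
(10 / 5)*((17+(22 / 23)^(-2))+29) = 22793 / 242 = 94.19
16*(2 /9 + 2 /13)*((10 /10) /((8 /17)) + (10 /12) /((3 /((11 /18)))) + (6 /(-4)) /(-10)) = 697048 /47385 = 14.71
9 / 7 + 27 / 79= 900 / 553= 1.63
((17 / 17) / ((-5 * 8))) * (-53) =53 / 40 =1.32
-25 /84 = -0.30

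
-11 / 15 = -0.73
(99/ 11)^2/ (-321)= -27/ 107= -0.25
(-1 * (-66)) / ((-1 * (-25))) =66 / 25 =2.64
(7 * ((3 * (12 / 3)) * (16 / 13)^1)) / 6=224 / 13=17.23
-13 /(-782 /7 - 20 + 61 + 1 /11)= 1001 /5438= 0.18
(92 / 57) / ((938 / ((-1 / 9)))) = -46 / 240597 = -0.00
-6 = -6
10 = 10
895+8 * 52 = 1311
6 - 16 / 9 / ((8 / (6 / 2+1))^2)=50 / 9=5.56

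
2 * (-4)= -8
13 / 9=1.44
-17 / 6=-2.83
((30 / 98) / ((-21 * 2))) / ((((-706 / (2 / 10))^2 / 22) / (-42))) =33 / 61058410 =0.00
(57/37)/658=57/24346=0.00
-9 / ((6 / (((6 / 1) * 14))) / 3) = -378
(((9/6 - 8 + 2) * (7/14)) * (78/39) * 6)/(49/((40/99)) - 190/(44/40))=11880/22639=0.52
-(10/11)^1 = -10/11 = -0.91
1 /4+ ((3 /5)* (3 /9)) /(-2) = 3 /20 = 0.15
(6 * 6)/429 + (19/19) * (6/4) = 453/286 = 1.58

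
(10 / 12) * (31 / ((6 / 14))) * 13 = 14105 / 18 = 783.61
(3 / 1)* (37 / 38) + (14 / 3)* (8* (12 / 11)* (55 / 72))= 11639 / 342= 34.03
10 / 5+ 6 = 8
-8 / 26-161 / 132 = -2621 / 1716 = -1.53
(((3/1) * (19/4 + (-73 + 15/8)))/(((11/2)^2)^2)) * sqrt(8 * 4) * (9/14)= -57348 * sqrt(2)/102487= -0.79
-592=-592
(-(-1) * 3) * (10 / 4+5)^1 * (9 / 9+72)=3285 / 2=1642.50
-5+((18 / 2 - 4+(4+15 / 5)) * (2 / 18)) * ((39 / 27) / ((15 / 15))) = -83 / 27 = -3.07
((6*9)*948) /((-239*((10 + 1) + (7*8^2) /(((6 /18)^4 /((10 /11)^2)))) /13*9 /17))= -152102808 /867601309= -0.18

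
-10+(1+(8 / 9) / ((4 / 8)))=-65 / 9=-7.22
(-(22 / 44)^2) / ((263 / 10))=-5 / 526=-0.01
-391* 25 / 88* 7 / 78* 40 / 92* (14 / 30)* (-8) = 16.18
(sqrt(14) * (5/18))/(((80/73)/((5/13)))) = 365 * sqrt(14)/3744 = 0.36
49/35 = 7/5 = 1.40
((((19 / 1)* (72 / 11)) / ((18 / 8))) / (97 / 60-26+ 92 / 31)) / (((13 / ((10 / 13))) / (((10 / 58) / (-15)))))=0.00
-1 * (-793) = 793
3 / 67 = 0.04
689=689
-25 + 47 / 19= -428 / 19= -22.53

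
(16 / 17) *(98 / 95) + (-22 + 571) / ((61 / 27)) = 243.97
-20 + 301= 281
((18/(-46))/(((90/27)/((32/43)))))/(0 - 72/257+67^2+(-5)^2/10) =-222048/11415468215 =-0.00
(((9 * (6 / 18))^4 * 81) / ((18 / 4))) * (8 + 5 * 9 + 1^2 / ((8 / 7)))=314199 / 4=78549.75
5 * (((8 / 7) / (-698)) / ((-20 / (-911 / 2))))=-911 / 4886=-0.19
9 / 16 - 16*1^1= -247 / 16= -15.44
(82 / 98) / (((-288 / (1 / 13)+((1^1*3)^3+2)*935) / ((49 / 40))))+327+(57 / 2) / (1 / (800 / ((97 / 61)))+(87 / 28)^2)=7122215581640363 / 21585645372520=329.95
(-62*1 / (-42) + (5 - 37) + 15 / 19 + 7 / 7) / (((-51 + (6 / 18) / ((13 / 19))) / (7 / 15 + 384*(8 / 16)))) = 86058583 / 786030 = 109.49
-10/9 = -1.11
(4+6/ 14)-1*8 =-25/ 7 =-3.57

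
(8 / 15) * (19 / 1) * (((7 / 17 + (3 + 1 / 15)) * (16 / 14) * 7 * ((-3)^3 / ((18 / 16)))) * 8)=-69029888 / 1275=-54141.09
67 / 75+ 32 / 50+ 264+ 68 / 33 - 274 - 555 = -92632 / 165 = -561.41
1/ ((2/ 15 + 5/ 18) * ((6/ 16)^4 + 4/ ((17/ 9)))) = 696320/ 611869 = 1.14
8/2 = 4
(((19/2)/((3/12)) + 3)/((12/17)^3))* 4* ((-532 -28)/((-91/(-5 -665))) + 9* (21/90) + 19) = -107415557281/56160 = -1912670.18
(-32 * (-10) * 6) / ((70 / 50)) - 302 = 7486 / 7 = 1069.43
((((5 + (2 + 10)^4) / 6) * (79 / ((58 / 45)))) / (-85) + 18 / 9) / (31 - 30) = -4911673 / 1972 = -2490.71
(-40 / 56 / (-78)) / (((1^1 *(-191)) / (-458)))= 1145 / 52143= 0.02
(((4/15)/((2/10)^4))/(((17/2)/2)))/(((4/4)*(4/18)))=3000/17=176.47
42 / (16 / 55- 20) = -1155 / 542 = -2.13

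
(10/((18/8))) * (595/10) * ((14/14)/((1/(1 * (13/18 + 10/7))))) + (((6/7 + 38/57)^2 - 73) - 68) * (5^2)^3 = -2166275.06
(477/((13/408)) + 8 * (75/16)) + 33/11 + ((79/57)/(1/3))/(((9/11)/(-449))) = 56594029/4446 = 12729.20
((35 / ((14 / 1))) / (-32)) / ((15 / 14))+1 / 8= 5 / 96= 0.05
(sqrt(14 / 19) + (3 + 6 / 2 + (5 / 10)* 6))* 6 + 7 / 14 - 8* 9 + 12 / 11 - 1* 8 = -537 / 22 + 6* sqrt(266) / 19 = -19.26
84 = 84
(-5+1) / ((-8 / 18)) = 9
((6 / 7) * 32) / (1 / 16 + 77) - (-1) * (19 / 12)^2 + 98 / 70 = 4.26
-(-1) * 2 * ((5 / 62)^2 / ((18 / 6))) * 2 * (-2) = -0.02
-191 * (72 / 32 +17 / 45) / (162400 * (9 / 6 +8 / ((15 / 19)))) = -90343 / 340065600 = -0.00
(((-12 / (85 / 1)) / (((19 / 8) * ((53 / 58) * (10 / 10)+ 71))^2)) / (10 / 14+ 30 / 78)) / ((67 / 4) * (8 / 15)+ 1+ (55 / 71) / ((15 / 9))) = -894231936 / 2111314815036175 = -0.00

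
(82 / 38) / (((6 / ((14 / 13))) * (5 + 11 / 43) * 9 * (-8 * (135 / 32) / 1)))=-24682 / 101735595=-0.00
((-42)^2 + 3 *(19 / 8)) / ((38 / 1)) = 14169 / 304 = 46.61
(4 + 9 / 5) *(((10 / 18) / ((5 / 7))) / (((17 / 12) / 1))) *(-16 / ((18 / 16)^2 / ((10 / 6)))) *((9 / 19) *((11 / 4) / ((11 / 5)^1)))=-1039360 / 26163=-39.73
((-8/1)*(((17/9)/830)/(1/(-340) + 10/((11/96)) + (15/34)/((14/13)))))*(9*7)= -311542/23815273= -0.01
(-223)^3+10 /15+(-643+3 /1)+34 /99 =-1097930393 /99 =-11090205.99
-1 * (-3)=3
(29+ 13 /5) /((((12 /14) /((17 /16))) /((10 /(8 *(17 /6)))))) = 17.28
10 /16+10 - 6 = 37 /8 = 4.62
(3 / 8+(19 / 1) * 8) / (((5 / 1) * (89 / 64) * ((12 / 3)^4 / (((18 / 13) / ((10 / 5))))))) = 10971 / 185120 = 0.06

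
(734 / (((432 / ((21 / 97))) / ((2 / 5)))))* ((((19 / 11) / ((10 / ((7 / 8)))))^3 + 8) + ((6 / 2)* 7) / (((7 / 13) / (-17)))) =-382234494371849 / 3966167040000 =-96.37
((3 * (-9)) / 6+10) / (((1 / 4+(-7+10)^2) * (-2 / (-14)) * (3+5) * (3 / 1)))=0.17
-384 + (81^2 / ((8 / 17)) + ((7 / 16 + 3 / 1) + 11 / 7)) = 1519071 / 112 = 13563.13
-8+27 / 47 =-349 / 47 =-7.43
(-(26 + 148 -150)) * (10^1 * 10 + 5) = -2520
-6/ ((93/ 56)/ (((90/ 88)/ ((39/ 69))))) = -28980/ 4433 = -6.54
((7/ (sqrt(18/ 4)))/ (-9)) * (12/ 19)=-28 * sqrt(2)/ 171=-0.23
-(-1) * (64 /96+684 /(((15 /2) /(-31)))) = -42398 /15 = -2826.53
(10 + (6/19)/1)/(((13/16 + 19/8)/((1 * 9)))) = 9408/323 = 29.13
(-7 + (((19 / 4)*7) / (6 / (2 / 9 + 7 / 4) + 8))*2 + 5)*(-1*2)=-901 / 112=-8.04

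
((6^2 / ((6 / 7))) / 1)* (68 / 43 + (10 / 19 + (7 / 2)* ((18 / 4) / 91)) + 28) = 1271.79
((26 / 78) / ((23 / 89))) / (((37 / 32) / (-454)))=-1292992 / 2553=-506.46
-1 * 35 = -35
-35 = -35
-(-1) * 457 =457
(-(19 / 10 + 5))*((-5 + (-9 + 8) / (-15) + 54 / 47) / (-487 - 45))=-15341 / 312550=-0.05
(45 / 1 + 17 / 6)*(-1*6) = -287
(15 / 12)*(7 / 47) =35 / 188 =0.19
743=743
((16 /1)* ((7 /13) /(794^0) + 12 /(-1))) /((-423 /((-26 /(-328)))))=596 /17343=0.03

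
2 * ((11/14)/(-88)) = -1/56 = -0.02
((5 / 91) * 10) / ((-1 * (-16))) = 25 / 728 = 0.03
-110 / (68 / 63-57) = 6930 / 3523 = 1.97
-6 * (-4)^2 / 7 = -96 / 7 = -13.71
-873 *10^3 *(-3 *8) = 20952000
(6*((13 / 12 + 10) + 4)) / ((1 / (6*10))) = 5430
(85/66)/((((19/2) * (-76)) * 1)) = -85/47652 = -0.00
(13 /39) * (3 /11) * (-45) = -45 /11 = -4.09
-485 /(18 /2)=-485 /9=-53.89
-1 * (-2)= 2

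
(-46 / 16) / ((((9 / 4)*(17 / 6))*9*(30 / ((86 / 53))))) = -989 / 364905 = -0.00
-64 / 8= -8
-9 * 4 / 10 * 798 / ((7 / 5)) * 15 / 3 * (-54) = 554040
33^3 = 35937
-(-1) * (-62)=-62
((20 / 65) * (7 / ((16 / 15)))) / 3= 35 / 52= 0.67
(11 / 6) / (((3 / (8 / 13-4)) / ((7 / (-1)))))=1694 / 117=14.48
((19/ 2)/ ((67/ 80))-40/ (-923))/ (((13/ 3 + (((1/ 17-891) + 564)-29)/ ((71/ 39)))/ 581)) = -34.60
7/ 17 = 0.41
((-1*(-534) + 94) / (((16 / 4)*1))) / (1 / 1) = 157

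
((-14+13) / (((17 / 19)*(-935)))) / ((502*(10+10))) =19 / 159585800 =0.00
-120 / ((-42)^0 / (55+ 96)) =-18120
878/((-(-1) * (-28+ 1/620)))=-544360/17359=-31.36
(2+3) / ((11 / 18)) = 90 / 11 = 8.18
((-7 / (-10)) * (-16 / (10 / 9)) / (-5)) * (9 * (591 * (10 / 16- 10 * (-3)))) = 16419753 / 50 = 328395.06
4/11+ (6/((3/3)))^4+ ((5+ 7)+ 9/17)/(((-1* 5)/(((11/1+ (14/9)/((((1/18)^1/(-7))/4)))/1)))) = 3023239/935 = 3233.41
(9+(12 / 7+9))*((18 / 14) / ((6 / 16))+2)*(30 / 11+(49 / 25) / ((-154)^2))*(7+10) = 735493287 / 148225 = 4962.01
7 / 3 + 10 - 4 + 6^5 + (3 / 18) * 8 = 23357 / 3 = 7785.67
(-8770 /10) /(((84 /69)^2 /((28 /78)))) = -463933 /2184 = -212.42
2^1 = 2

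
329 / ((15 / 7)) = 2303 / 15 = 153.53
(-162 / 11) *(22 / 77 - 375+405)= -34344 / 77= -446.03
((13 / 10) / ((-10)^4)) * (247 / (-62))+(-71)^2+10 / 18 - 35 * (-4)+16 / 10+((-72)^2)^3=7773725367543251101 / 55800000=139314074687.16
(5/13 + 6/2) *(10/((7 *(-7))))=-440/637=-0.69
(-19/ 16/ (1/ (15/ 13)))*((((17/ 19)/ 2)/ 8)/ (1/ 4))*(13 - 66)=13515/ 832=16.24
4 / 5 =0.80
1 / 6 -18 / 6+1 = -1.83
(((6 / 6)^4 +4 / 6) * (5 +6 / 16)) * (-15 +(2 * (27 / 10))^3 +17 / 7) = 5451583 / 4200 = 1298.00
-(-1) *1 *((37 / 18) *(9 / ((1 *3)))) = 37 / 6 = 6.17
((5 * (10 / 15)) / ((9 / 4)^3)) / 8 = 80 / 2187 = 0.04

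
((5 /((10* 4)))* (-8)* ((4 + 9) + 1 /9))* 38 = -4484 /9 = -498.22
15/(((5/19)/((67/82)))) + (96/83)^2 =27064803/564898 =47.91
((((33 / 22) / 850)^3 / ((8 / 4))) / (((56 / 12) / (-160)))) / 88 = -81 / 75660200000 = -0.00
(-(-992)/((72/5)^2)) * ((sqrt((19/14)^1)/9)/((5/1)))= 155 * sqrt(266)/20412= 0.12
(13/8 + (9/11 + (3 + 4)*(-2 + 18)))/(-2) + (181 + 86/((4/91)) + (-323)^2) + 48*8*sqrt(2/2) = 18795617/176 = 106793.28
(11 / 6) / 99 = 1 / 54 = 0.02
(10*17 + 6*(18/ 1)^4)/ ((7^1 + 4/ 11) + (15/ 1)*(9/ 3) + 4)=11177.88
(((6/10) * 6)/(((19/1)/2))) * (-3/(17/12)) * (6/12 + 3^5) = -315576/1615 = -195.40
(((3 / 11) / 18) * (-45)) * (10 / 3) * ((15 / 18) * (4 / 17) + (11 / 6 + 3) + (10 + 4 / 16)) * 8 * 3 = -833.42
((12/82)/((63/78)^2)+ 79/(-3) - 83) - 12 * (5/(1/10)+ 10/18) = -4313980/6027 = -715.78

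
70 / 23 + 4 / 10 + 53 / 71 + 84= 720071 / 8165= 88.19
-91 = -91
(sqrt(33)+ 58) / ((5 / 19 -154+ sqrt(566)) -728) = -(sqrt(33)+ 58) / (16753 / 19 -sqrt(566)) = -0.07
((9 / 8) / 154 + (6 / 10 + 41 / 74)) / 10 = 264697 / 2279200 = 0.12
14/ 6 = 7/ 3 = 2.33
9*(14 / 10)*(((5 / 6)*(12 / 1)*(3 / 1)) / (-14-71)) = -378 / 85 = -4.45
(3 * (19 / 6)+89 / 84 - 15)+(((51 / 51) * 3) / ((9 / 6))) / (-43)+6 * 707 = 15305897 / 3612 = 4237.51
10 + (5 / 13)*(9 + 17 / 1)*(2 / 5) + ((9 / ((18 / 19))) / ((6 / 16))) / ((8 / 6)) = 33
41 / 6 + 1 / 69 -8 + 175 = 7997 / 46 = 173.85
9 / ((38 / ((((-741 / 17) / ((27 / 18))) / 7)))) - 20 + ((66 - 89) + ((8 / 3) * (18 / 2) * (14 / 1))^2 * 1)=112852.02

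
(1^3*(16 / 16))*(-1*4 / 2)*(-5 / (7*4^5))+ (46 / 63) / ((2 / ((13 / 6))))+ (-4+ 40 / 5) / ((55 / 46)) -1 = 16700417 / 5322240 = 3.14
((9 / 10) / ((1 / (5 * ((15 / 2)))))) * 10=675 / 2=337.50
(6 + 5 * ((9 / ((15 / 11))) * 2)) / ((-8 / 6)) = -54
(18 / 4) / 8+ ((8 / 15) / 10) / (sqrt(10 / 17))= 2*sqrt(170) / 375+ 9 / 16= 0.63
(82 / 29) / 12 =41 / 174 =0.24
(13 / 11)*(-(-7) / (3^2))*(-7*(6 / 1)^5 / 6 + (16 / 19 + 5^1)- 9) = -5230316 / 627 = -8341.81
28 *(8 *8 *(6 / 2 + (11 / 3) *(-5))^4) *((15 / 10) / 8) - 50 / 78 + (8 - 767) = 6518909302 / 351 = 18572391.17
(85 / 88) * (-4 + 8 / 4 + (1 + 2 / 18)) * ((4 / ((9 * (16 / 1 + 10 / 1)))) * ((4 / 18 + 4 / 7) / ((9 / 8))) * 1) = -68000 / 6567561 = -0.01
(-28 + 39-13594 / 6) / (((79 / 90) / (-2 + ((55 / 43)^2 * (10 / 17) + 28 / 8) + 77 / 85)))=-21483972372 / 2483207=-8651.70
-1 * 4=-4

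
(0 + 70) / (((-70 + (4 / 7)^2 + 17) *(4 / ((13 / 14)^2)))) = -5915 / 20648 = -0.29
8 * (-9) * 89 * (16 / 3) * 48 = -1640448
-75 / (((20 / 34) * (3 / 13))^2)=-48841 / 12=-4070.08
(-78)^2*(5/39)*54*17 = 716040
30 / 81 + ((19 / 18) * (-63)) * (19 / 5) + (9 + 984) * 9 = 2344861 / 270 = 8684.67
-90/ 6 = -15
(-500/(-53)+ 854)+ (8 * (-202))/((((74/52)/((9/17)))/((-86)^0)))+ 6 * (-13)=6142380/33337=184.25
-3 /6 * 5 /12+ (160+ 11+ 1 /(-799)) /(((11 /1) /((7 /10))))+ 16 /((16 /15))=27077227 /1054680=25.67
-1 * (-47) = 47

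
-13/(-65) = 1/5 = 0.20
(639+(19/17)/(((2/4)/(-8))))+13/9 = 95252/153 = 622.56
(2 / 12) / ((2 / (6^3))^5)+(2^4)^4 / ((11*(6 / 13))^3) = 88005423157760 / 35937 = 2448880628.82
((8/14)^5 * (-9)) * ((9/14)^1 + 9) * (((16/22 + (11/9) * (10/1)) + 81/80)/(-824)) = 1706076/19042331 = 0.09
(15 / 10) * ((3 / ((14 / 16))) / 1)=5.14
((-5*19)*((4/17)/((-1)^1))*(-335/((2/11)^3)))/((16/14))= -296513525/272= -1090123.25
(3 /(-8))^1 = -3 /8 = -0.38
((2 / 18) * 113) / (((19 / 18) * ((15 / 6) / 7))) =3164 / 95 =33.31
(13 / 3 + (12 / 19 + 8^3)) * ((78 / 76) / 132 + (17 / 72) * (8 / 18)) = 449813755 / 7719624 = 58.27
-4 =-4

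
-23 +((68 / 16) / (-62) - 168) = -47385 / 248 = -191.07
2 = 2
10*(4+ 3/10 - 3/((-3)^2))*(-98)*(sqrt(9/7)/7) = -238*sqrt(7) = -629.69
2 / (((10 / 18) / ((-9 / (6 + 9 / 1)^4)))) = -2 / 3125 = -0.00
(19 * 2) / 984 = 19 / 492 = 0.04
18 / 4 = 4.50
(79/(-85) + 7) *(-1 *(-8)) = 48.56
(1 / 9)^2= 1 / 81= 0.01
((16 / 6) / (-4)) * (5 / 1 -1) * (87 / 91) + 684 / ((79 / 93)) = 5770364 / 7189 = 802.67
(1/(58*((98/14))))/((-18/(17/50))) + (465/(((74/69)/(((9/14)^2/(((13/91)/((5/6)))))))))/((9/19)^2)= 4658.42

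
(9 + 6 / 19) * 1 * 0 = 0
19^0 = 1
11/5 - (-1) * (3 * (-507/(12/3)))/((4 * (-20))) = 445/64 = 6.95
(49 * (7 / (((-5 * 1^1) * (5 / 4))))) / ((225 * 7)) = -196 / 5625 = -0.03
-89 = -89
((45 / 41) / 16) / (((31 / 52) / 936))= 136890 / 1271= 107.70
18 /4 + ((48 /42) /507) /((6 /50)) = 96223 /21294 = 4.52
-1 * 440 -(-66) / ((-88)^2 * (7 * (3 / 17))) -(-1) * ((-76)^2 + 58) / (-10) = -12608203 / 12320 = -1023.39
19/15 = 1.27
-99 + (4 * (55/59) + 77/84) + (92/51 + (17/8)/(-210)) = -155968511/1685040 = -92.56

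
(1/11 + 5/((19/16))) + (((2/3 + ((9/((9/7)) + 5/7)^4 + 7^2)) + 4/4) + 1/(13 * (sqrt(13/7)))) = sqrt(91)/169 + 5414166577/1505427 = 3596.49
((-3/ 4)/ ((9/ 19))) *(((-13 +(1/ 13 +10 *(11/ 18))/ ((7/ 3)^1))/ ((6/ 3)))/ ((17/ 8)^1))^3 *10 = 68537607500000/ 299885840163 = 228.55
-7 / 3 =-2.33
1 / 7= 0.14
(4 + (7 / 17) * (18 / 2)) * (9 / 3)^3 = 3537 / 17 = 208.06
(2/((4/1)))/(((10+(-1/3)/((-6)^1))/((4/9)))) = 4/181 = 0.02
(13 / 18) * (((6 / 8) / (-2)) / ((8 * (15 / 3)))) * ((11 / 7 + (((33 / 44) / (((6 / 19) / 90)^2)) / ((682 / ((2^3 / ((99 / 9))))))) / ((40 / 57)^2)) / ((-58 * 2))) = 583223485 / 74853875712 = 0.01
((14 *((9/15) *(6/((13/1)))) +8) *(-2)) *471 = -727224/65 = -11188.06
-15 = -15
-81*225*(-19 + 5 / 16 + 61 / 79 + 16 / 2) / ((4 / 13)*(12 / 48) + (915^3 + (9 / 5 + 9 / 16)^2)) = 1187752410000 / 5035164956391067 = 0.00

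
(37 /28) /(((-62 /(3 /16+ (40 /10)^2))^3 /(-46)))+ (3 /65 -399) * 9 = -455525466338633 /126904893440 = -3589.50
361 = 361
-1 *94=-94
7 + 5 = 12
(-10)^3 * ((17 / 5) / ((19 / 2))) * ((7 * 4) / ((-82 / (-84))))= -7996800 / 779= -10265.47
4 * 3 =12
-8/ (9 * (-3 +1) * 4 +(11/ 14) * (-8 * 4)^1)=7/ 85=0.08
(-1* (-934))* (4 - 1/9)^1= 32690/9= 3632.22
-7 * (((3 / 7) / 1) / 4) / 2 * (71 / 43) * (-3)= 639 / 344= 1.86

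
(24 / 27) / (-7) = -8 / 63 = -0.13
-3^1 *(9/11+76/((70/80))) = -20253/77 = -263.03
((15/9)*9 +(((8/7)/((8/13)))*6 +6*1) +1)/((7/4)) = 928/49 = 18.94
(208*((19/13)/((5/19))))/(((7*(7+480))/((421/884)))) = 607924/3766945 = 0.16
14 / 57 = 0.25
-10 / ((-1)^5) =10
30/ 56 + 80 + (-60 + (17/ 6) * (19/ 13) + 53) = 84823/ 1092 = 77.68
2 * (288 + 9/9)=578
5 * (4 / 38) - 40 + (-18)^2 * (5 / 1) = 30030 / 19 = 1580.53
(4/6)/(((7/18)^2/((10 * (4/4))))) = 2160/49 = 44.08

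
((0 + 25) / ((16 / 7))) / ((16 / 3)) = 525 / 256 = 2.05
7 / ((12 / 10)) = 35 / 6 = 5.83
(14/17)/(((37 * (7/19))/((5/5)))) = 38/629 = 0.06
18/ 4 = 9/ 2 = 4.50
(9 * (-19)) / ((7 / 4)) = -684 / 7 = -97.71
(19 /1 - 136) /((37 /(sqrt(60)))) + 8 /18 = 4 /9 - 234 *sqrt(15) /37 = -24.05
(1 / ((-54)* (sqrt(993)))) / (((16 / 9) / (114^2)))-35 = -39.30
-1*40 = -40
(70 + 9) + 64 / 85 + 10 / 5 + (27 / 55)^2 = 4216538 / 51425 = 81.99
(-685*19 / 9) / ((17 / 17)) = -13015 / 9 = -1446.11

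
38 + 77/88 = 311/8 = 38.88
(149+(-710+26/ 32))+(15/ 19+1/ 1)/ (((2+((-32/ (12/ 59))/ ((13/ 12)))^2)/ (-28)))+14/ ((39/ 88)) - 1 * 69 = -4209618930845/ 7044206832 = -597.60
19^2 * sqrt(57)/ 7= 361 * sqrt(57)/ 7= 389.36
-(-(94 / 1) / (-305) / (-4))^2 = -2209 / 372100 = -0.01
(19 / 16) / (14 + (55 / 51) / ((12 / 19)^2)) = 8721 / 122671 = 0.07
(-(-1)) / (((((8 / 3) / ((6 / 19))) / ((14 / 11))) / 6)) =189 / 209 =0.90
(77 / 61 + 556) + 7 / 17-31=526.67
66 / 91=0.73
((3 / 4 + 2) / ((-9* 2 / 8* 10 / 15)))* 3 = -11 / 2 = -5.50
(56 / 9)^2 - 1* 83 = -3587 / 81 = -44.28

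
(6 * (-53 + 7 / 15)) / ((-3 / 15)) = 1576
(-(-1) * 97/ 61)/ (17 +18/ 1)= 97/ 2135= 0.05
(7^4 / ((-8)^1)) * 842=-1010821 / 4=-252705.25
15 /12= 5 /4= 1.25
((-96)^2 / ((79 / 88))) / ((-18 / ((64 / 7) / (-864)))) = 90112 / 14931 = 6.04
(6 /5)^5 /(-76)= -1944 /59375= -0.03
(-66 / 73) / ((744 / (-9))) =99 / 9052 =0.01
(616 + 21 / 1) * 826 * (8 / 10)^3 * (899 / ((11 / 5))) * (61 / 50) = 923334333376 / 6875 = 134303175.76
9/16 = 0.56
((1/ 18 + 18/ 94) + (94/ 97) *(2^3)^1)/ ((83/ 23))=15098695/ 6811146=2.22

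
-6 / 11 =-0.55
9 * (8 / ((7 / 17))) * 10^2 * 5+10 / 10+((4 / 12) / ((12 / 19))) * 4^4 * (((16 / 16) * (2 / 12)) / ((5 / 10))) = 16532701 / 189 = 87474.61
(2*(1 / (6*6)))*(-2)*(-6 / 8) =1 / 12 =0.08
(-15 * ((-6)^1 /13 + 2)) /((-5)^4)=-12 /325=-0.04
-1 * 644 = -644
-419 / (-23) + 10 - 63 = -800 / 23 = -34.78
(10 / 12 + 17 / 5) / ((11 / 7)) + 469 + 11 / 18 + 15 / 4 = 942589 / 1980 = 476.06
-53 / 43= -1.23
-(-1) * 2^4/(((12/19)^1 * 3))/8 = 19/18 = 1.06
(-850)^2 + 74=722574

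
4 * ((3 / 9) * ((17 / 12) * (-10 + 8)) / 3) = -34 / 27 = -1.26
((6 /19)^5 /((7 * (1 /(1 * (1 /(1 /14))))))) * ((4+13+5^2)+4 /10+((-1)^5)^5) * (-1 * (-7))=22534848 /12380495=1.82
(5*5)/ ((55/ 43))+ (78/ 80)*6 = 25.40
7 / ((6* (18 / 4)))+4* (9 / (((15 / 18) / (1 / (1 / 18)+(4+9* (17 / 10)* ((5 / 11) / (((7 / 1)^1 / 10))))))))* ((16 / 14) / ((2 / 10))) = 114730877 / 14553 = 7883.66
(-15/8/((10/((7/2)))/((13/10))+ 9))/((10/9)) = -2457/16304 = -0.15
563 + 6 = 569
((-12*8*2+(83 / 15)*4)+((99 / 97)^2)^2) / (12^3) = -224131713973 / 2294678963520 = -0.10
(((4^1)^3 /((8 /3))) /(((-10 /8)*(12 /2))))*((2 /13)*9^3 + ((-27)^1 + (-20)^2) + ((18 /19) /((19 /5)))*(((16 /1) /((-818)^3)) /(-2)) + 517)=-5148430547592032 /1605426703985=-3206.89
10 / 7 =1.43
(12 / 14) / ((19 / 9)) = 54 / 133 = 0.41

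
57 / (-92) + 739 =67931 / 92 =738.38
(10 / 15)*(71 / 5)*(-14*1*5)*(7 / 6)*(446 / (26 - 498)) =775817 / 1062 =730.52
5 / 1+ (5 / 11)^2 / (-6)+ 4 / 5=20929 / 3630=5.77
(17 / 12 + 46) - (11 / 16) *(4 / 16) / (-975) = 2958811 / 62400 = 47.42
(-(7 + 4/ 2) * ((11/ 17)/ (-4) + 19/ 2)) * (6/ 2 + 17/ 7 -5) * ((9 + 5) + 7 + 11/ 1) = -137160/ 119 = -1152.61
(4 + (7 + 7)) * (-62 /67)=-16.66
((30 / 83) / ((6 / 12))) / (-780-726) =-10 / 20833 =-0.00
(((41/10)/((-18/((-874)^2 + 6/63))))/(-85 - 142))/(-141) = -328848659/60493230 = -5.44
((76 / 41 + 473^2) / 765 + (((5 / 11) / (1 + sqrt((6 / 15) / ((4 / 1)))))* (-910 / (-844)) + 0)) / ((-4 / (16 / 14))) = -8532037456 / 101917431 + 325* sqrt(10) / 20889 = -83.67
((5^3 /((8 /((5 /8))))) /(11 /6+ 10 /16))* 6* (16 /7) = 22500 /413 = 54.48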